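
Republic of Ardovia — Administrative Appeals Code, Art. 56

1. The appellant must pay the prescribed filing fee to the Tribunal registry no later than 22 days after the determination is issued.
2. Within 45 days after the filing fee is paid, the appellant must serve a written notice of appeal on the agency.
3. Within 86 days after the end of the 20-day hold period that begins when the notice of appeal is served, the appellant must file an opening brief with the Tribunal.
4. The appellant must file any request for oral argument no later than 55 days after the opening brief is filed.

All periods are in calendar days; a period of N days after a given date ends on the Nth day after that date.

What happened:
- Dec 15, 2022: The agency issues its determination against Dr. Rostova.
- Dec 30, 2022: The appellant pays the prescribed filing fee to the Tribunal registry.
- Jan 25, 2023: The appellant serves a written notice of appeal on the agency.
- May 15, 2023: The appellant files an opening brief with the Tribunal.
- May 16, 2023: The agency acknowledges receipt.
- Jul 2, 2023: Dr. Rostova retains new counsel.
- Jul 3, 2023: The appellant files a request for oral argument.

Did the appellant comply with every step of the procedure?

No

Step 1: 22 days after Dec 15, 2022 (when the determination is issued) is Jan 6, 2023; completed Dec 30, 2022, before the deadline.
Step 2: 45 days after Dec 30, 2022 (when the filing fee is paid) is Feb 13, 2023; completed Jan 25, 2023, before the deadline.
Step 3: 86 days after Feb 14, 2023 (end of the 20-day hold period, which began when the notice of appeal is served on Jan 25, 2023) is May 11, 2023; done May 15, 2023 — 4 days late.
That is the first point of non-compliance.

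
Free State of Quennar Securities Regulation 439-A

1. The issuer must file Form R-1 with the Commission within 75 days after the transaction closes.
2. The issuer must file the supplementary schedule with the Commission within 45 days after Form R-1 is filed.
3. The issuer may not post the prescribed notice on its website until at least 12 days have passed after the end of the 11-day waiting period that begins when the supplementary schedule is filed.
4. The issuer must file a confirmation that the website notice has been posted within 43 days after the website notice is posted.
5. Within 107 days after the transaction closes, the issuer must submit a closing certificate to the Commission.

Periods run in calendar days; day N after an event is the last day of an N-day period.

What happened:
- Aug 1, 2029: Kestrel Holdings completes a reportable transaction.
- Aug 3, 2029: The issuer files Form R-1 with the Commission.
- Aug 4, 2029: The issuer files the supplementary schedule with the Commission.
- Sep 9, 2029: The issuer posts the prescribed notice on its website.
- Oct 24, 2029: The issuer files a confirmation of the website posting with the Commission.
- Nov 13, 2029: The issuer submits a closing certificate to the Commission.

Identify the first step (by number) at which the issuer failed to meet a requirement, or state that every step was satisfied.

Step 1 — counting 75 days from Aug 1, 2029 (when the transaction closes) gives a deadline of Oct 15, 2029; Aug 3, 2029 is within that limit.
Step 2 — counting 45 days from Aug 3, 2029 (when Form R-1 is filed) gives a deadline of Sep 17, 2029; completed Aug 4, 2029, before the deadline.
Step 3 — must wait 12 days from Aug 15, 2029 (end of the 11-day waiting period, which began when the supplementary schedule is filed on Aug 4, 2029), so not before Aug 27, 2029; done Sep 9, 2029, after the minimum wait.
Step 4 — counting 43 days from Sep 9, 2029 (when the website notice is posted) gives a deadline of Oct 22, 2029; Oct 24, 2029 misses that deadline by 2 days.
No need to go further; step 4 was not satisfied.

Step 4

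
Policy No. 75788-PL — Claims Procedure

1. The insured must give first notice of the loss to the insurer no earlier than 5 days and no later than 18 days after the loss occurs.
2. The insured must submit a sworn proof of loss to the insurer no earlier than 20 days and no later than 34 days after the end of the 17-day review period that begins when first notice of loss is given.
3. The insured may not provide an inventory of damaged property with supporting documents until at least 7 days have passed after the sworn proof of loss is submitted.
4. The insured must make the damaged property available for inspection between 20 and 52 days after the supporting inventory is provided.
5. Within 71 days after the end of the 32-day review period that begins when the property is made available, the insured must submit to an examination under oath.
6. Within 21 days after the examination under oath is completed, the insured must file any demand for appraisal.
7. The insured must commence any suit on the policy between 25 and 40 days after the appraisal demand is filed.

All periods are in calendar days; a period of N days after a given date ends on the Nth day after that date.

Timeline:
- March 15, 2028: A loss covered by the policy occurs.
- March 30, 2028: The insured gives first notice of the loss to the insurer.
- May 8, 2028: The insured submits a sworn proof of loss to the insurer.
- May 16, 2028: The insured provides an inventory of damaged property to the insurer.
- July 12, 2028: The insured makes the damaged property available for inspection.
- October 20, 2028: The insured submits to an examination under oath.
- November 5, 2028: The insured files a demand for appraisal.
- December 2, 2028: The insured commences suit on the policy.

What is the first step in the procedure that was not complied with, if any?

(1) the permitted window runs from March 15, 2028 + 5 = March 20, 2028 to March 15, 2028 + 18 = April 2, 2028; done March 30, 2028 — within the window.
(2) the permitted window runs from April 16, 2028 + 20 = May 6, 2028 to April 16, 2028 + 34 = May 20, 2028; done May 8, 2028 — within the window.
(3) permitted from May 8, 2028 + 7 days = May 15, 2028 onward; done May 16, 2028 — permitted.
(4) the permitted window runs from May 16, 2028 + 20 = June 5, 2028 to May 16, 2028 + 52 = July 7, 2028; July 12, 2028 is 5 days past the end of the window.
The analysis stops there.

Step 4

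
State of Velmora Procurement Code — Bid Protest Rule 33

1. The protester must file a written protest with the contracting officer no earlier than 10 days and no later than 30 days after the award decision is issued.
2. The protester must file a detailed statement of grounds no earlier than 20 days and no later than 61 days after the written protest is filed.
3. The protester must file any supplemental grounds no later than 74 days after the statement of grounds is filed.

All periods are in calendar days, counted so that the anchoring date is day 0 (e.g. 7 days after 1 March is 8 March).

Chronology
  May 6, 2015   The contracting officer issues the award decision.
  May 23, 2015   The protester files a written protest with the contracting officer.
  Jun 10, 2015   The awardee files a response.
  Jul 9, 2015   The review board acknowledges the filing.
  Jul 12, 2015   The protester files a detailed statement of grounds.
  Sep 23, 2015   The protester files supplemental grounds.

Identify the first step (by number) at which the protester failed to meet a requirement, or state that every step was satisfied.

None — every step was satisfied

Step 1 — 10 and 30 days from May 6, 2015 (when the award decision is issued) are May 16, 2015 and Jun 5, 2015 respectively; May 23, 2015 falls inside that range.
Step 2 — 20 and 61 days from May 23, 2015 (when the written protest is filed) are Jun 12, 2015 and Jul 23, 2015 respectively; Jul 12, 2015 falls inside that range.
Step 3 — counting 74 days from Jul 12, 2015 (when the statement of grounds is filed) gives a deadline of Sep 24, 2015; completed Sep 23, 2015, before the deadline.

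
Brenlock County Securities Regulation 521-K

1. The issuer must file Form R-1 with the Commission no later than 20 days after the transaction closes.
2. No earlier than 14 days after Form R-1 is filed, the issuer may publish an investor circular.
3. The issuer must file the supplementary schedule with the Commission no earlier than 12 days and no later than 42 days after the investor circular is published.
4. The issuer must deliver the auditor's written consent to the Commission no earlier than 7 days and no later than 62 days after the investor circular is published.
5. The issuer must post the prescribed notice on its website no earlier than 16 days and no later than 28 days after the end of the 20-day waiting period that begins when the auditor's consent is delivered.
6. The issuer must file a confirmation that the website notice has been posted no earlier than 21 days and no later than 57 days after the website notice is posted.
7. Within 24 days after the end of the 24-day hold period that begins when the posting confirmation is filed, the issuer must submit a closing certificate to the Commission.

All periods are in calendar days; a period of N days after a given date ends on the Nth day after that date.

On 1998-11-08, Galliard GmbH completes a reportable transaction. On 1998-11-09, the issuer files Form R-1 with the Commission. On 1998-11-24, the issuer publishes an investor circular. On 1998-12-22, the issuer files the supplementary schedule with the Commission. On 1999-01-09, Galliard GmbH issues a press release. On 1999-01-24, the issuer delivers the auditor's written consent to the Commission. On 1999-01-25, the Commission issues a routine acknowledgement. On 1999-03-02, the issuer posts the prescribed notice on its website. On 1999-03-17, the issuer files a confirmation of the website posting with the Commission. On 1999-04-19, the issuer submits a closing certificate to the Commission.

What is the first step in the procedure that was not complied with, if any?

Step 6

Step 1: 20 days after 1998-11-08 (when the transaction closes) is 1998-11-28; done 1998-11-09 — timely.
Step 2: the earliest permitted date is 14 days after 1998-11-09 (when Form R-1 is filed), i.e. 1998-11-23; 1998-11-24 is on or after that date.
Step 3: the window is 12–42 days after 1998-11-24 (when the investor circular is published), so 1998-12-06 through 1999-01-05; done 1998-12-22 — within the window.
Step 4: the window is 7–62 days after 1998-11-24 (when the investor circular is published), so 1998-12-01 through 1999-01-25; done 1999-01-24, which is between those dates.
Step 5: the window is 16–28 days after 1999-02-13 (end of the 20-day waiting period, which began when the auditor's consent is delivered on 1999-01-24), so 1999-03-01 through 1999-03-13; 1999-03-02 falls inside that range.
Step 6: the window is 21–57 days after 1999-03-02 (when the website notice is posted), so 1999-03-23 through 1999-04-28; done 1999-03-17 — 6 days before the window opened.
That is the first point of non-compliance.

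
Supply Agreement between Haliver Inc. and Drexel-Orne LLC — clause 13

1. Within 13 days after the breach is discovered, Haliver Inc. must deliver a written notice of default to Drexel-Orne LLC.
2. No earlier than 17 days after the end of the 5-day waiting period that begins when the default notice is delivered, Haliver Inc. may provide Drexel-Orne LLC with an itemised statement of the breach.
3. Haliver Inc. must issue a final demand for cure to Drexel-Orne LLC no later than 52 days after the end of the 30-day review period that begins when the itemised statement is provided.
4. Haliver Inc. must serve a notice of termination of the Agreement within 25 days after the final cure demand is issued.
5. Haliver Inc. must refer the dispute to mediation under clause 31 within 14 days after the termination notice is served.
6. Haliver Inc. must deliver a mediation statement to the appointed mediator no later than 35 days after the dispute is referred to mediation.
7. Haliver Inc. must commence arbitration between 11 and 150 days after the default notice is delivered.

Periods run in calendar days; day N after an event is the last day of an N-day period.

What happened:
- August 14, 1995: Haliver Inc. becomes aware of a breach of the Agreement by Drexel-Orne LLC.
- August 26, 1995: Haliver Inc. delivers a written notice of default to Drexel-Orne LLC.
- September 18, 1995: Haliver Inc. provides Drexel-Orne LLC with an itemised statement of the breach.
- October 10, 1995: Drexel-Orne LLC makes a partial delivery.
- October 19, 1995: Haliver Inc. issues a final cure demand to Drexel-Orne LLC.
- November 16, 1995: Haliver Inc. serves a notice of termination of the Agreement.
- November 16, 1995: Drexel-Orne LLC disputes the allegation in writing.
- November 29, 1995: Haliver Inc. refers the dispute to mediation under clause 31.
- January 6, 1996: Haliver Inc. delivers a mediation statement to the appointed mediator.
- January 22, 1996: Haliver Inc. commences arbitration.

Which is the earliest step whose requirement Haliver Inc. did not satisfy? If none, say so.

(1) due by August 14, 1995 + 13 days = August 27, 1995; August 26, 1995 is within that limit.
(2) permitted from August 31, 1995 + 17 days = September 17, 1995 onward; September 18, 1995 is on or after that date.
(3) due by October 18, 1995 + 52 days = December 9, 1995; completed October 19, 1995, before the deadline.
(4) due by October 19, 1995 + 25 days = November 13, 1995; done November 16, 1995 — 3 days late.

Step 4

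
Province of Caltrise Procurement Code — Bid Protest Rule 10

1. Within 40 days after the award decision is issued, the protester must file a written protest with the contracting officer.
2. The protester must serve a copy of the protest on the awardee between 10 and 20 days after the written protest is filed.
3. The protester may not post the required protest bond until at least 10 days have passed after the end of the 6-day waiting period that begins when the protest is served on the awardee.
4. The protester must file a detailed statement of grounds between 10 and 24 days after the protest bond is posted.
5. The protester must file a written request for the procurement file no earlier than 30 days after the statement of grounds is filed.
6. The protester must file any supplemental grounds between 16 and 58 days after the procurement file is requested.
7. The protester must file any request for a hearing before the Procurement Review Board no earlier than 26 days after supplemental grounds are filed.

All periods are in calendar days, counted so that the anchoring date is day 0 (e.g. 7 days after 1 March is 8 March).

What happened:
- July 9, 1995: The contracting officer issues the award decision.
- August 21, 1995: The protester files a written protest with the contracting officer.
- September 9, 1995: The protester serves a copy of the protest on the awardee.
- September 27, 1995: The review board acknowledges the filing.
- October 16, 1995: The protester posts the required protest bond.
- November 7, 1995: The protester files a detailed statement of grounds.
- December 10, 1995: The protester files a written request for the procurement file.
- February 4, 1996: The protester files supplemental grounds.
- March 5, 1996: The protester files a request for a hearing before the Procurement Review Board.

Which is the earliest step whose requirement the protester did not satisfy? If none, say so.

Step 1

(1) due by July 9, 1995 + 40 days = August 18, 1995; August 21, 1995 misses that deadline by 3 days.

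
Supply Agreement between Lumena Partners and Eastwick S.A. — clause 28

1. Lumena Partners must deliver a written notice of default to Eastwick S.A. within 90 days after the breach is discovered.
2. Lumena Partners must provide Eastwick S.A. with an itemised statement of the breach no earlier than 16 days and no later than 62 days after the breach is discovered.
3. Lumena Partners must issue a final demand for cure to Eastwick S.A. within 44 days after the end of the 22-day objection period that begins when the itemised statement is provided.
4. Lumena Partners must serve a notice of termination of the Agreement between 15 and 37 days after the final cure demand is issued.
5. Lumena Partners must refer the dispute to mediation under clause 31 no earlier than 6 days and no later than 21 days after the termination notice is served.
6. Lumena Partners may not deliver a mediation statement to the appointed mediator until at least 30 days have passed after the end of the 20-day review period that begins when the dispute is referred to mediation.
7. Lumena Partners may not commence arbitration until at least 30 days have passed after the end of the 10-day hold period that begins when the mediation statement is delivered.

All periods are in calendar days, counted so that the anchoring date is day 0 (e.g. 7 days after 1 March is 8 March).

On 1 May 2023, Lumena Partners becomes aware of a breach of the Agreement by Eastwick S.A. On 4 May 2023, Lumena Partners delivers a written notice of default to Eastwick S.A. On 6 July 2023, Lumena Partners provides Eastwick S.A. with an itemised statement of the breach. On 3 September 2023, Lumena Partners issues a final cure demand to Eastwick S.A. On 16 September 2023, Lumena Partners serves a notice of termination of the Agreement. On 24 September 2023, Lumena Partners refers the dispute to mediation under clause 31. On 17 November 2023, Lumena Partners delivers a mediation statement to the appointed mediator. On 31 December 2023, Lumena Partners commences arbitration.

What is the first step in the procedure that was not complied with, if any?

Step 2

Step 1 — counting 90 days from 1 May 2023 (when the breach is discovered) gives a deadline of 30 July 2023; completed 4 May 2023, before the deadline.
Step 2 — 16 and 62 days from 1 May 2023 (when the breach is discovered) are 17 May 2023 and 2 July 2023 respectively; 6 July 2023 is 4 days past the end of the window.
Later steps need not be reached.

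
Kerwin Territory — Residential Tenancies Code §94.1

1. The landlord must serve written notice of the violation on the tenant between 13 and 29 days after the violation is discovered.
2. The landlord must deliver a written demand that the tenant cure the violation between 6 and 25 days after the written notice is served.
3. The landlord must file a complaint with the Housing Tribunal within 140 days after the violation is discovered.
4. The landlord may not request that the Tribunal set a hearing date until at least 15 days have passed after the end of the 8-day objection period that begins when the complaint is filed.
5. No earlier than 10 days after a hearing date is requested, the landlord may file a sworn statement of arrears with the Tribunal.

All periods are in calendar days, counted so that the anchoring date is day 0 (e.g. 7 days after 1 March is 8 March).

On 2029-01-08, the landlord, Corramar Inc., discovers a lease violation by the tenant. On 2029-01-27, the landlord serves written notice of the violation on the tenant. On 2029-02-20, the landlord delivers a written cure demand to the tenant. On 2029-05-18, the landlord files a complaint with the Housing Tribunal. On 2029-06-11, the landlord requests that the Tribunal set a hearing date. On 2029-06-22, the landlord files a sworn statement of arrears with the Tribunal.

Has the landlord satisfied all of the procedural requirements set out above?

Step 1 — 13 and 29 days from 2029-01-08 (when the violation is discovered) are 2029-01-21 and 2029-02-06 respectively; 2029-01-27 falls inside that range.
Step 2 — 6 and 25 days from 2029-01-27 (when the written notice is served) are 2029-02-02 and 2029-02-21 respectively; 2029-02-20 falls inside that range.
Step 3 — counting 140 days from 2029-01-08 (when the violation is discovered) gives a deadline of 2029-05-28; 2029-05-18 is within that limit.
Step 4 — must wait 15 days from 2029-05-26 (end of the 8-day objection period, which began when the complaint is filed on 2029-05-18), so not before 2029-06-10; done 2029-06-11 — permitted.
Step 5 — must wait 10 days from 2029-06-11 (when a hearing date is requested), so not before 2029-06-21; done 2029-06-22 — permitted.

Yes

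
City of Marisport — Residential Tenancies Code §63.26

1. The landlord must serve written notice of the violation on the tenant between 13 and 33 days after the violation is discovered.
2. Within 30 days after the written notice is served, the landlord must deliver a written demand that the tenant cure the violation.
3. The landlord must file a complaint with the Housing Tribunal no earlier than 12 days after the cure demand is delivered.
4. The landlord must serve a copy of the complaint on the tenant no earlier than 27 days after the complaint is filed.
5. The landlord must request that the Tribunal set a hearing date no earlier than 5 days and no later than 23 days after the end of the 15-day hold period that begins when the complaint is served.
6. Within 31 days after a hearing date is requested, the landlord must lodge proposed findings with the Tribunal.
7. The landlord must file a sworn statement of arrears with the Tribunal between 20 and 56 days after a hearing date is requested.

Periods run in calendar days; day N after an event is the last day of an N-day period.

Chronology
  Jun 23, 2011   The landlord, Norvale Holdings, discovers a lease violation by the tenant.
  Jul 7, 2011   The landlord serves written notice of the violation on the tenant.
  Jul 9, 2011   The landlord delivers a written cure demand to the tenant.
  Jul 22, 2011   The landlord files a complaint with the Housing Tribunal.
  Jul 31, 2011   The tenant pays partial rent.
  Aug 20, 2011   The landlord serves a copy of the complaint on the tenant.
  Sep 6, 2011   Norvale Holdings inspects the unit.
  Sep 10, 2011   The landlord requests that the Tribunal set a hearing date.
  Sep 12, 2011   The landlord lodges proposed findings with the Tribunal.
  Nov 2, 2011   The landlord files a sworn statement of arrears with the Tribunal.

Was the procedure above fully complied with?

Yes

(1) the permitted window runs from Jun 23, 2011 + 13 = Jul 6, 2011 to Jun 23, 2011 + 33 = Jul 26, 2011; done Jul 7, 2011 — within the window.
(2) due by Jul 7, 2011 + 30 days = Aug 6, 2011; done Jul 9, 2011 — timely.
(3) permitted from Jul 9, 2011 + 12 days = Jul 21, 2011 onward; Jul 22, 2011 is on or after that date.
(4) permitted from Jul 22, 2011 + 27 days = Aug 18, 2011 onward; Aug 20, 2011 is on or after that date.
(5) the permitted window runs from Sep 4, 2011 + 5 = Sep 9, 2011 to Sep 4, 2011 + 23 = Sep 27, 2011; done Sep 10, 2011 — within the window.
(6) due by Sep 10, 2011 + 31 days = Oct 11, 2011; done Sep 12, 2011 — timely.
(7) the permitted window runs from Sep 10, 2011 + 20 = Sep 30, 2011 to Sep 10, 2011 + 56 = Nov 5, 2011; Nov 2, 2011 falls inside that range.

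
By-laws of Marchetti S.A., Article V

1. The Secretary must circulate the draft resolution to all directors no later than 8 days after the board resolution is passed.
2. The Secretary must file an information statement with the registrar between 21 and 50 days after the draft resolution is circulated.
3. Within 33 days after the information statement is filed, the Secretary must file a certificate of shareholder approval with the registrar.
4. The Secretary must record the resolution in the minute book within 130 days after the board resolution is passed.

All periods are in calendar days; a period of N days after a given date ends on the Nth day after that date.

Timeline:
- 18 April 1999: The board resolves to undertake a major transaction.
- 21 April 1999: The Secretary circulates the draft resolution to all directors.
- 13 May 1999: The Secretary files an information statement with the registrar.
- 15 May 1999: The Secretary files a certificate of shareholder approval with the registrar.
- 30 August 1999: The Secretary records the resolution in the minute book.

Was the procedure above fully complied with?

No

Step 1 — counting 8 days from 18 April 1999 (when the board resolution is passed) gives a deadline of 26 April 1999; completed 21 April 1999, before the deadline.
Step 2 — 21 and 50 days from 21 April 1999 (when the draft resolution is circulated) are 12 May 1999 and 10 June 1999 respectively; done 13 May 1999, which is between those dates.
Step 3 — counting 33 days from 13 May 1999 (when the information statement is filed) gives a deadline of 15 June 1999; 15 May 1999 is within that limit.
Step 4 — counting 130 days from 18 April 1999 (when the board resolution is passed) gives a deadline of 26 August 1999; done 30 August 1999 — 4 days late.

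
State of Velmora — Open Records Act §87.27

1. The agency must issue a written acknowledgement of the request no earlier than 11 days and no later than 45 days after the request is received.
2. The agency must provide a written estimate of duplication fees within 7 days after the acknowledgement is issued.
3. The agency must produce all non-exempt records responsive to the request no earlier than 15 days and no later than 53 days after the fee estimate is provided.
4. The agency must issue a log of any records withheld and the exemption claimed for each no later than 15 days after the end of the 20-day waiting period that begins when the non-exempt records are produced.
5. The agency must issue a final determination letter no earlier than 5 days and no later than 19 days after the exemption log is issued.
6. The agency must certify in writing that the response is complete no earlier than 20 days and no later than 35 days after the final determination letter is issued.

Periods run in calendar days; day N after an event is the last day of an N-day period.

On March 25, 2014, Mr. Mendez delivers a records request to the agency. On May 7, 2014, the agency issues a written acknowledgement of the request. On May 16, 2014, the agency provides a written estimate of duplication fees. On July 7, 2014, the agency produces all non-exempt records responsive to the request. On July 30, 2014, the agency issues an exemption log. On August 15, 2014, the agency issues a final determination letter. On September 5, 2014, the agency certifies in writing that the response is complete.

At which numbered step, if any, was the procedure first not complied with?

(1) the permitted window runs from March 25, 2014 + 11 = April 5, 2014 to March 25, 2014 + 45 = May 9, 2014; done May 7, 2014, which is between those dates.
(2) due by May 7, 2014 + 7 days = May 14, 2014; not done until May 16, 2014, 2 days after the deadline.
The analysis stops there.

Step 2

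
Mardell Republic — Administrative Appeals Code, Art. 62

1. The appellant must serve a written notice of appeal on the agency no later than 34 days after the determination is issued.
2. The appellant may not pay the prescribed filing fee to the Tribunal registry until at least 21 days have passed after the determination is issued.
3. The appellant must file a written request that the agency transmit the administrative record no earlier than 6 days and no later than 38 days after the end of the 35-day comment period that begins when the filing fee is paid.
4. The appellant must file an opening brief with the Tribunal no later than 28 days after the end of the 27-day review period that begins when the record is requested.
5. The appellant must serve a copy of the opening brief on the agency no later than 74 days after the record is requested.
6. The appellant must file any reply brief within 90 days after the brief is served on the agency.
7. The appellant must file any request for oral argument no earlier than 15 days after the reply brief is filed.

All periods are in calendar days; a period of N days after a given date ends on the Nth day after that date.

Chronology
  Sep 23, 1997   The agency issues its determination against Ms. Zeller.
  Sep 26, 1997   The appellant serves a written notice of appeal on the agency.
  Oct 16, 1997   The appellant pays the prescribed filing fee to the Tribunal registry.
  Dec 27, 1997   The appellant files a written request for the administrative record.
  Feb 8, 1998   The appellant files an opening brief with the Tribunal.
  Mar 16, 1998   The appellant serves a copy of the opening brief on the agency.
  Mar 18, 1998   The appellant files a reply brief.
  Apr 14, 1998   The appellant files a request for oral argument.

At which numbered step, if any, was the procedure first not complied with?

Step 1 — counting 34 days from Sep 23, 1997 (when the determination is issued) gives a deadline of Oct 27, 1997; Sep 26, 1997 is within that limit.
Step 2 — must wait 21 days from Sep 23, 1997 (when the determination is issued), so not before Oct 14, 1997; done Oct 16, 1997 — permitted.
Step 3 — 6 and 38 days from Nov 20, 1997 (end of the 35-day comment period, which began when the filing fee is paid on Oct 16, 1997) are Nov 26, 1997 and Dec 28, 1997 respectively; done Dec 27, 1997, which is between those dates.
Step 4 — counting 28 days from Jan 23, 1998 (end of the 27-day review period, which began when the record is requested on Dec 27, 1997) gives a deadline of Feb 20, 1998; done Feb 8, 1998 — timely.
Step 5 — counting 74 days from Dec 27, 1997 (when the record is requested) gives a deadline of Mar 11, 1998; not done until Mar 16, 1998, 5 days after the deadline.
The procedure was therefore not followed at step 5.

Step 5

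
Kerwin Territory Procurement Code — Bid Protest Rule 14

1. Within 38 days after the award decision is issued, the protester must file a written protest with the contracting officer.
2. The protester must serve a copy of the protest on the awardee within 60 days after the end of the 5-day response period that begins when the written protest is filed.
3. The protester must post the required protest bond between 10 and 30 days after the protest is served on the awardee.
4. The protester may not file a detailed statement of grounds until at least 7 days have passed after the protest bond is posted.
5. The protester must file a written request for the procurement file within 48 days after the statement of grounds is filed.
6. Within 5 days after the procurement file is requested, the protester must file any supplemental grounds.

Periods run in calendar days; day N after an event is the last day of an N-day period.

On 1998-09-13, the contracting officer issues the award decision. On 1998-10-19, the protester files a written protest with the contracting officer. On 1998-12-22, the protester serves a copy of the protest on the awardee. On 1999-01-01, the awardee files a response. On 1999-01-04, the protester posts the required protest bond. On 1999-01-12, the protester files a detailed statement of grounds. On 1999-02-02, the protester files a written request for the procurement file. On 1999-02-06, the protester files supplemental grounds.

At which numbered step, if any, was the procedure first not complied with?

(1) due by 1998-09-13 + 38 days = 1998-10-21; completed 1998-10-19, before the deadline.
(2) due by 1998-10-24 + 60 days = 1998-12-23; completed 1998-12-22, before the deadline.
(3) the permitted window runs from 1998-12-22 + 10 = 1999-01-01 to 1998-12-22 + 30 = 1999-01-21; 1999-01-04 falls inside that range.
(4) permitted from 1999-01-04 + 7 days = 1999-01-11 onward; 1999-01-12 is on or after that date.
(5) due by 1999-01-12 + 48 days = 1999-03-01; 1999-02-02 is within that limit.
(6) due by 1999-02-02 + 5 days = 1999-02-07; 1999-02-06 is within that limit.

None — every step was satisfied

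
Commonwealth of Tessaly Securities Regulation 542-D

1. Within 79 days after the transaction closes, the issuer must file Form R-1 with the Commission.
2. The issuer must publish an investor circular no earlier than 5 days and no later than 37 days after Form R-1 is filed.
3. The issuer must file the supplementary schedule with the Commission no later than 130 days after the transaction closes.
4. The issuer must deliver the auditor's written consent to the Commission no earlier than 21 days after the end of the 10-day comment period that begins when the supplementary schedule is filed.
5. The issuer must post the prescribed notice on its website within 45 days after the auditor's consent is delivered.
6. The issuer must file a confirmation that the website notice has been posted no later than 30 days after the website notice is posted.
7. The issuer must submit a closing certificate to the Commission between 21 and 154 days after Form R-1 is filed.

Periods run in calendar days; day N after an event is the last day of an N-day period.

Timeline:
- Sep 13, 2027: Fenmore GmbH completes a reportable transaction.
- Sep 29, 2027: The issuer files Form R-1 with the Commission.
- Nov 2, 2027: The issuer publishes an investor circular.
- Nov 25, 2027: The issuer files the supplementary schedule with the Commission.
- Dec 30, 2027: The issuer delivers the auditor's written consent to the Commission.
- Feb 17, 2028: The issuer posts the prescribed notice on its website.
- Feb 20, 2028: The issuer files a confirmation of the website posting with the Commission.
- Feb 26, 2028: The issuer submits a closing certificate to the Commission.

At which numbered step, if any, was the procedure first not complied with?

Step 1 — counting 79 days from Sep 13, 2027 (when the transaction closes) gives a deadline of Dec 1, 2027; completed Sep 29, 2027, before the deadline.
Step 2 — 5 and 37 days from Sep 29, 2027 (when Form R-1 is filed) are Oct 4, 2027 and Nov 5, 2027 respectively; done Nov 2, 2027 — within the window.
Step 3 — counting 130 days from Sep 13, 2027 (when the transaction closes) gives a deadline of Jan 21, 2028; Nov 25, 2027 is within that limit.
Step 4 — must wait 21 days from Dec 5, 2027 (end of the 10-day comment period, which began when the supplementary schedule is filed on Nov 25, 2027), so not before Dec 26, 2027; Dec 30, 2027 is on or after that date.
Step 5 — counting 45 days from Dec 30, 2027 (when the auditor's consent is delivered) gives a deadline of Feb 13, 2028; not done until Feb 17, 2028, 4 days after the deadline.
The analysis stops there.

Step 5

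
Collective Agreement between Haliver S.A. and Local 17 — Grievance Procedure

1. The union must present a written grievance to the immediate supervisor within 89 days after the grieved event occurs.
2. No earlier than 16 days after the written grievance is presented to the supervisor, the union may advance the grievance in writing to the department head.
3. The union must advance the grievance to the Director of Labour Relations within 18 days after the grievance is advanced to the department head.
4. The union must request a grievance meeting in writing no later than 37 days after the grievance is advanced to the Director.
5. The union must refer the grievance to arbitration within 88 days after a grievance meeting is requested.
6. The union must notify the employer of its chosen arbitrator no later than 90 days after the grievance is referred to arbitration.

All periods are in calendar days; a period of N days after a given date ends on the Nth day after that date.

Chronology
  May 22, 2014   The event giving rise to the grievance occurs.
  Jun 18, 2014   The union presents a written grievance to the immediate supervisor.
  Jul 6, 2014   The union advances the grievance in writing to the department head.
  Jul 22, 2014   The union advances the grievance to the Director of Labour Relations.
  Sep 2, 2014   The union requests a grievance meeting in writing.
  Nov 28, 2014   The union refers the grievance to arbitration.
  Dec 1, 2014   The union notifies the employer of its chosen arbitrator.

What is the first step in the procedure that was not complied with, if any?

Step 4

(1) due by May 22, 2014 + 89 days = Aug 19, 2014; done Jun 18, 2014 — timely.
(2) permitted from Jun 18, 2014 + 16 days = Jul 4, 2014 onward; done Jul 6, 2014 — permitted.
(3) due by Jul 6, 2014 + 18 days = Jul 24, 2014; done Jul 22, 2014 — timely.
(4) due by Jul 22, 2014 + 37 days = Aug 28, 2014; not done until Sep 2, 2014, 5 days after the deadline.
That is the first point of non-compliance.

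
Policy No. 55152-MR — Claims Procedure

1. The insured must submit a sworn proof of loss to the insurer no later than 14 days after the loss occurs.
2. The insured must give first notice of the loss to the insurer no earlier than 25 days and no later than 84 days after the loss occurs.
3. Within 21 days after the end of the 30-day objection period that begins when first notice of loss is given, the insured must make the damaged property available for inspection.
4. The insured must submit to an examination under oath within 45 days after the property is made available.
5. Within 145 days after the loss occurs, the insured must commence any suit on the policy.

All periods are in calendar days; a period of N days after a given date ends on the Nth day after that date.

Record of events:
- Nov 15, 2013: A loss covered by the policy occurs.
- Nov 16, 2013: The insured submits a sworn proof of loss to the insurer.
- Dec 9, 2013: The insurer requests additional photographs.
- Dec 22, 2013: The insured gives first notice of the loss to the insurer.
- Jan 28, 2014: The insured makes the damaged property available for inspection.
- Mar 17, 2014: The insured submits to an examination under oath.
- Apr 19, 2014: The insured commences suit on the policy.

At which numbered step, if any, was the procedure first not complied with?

Step 4

Step 1 — counting 14 days from Nov 15, 2013 (when the loss occurs) gives a deadline of Nov 29, 2013; done Nov 16, 2013 — timely.
Step 2 — 25 and 84 days from Nov 15, 2013 (when the loss occurs) are Dec 10, 2013 and Feb 7, 2014 respectively; done Dec 22, 2013, which is between those dates.
Step 3 — counting 21 days from Jan 21, 2014 (end of the 30-day objection period, which began when first notice of loss is given on Dec 22, 2013) gives a deadline of Feb 11, 2014; Jan 28, 2014 is within that limit.
Step 4 — counting 45 days from Jan 28, 2014 (when the property is made available) gives a deadline of Mar 14, 2014; done Mar 17, 2014 — 3 days late.
That is the first point of non-compliance.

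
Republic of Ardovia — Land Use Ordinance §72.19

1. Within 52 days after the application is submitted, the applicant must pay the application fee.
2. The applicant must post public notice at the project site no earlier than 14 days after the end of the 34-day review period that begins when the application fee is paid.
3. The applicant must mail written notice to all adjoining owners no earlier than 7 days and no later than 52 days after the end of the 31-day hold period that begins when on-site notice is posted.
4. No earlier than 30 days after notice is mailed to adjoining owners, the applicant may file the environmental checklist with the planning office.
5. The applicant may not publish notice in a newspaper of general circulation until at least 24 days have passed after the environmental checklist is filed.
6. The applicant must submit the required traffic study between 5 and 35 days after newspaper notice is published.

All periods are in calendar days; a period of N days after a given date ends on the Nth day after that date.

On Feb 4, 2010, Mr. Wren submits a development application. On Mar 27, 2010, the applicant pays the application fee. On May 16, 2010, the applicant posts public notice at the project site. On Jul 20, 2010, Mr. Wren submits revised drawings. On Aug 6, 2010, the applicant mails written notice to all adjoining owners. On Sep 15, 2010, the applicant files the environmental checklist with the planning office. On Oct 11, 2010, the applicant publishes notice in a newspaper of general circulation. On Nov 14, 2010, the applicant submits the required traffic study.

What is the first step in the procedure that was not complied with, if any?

None — every step was satisfied

Step 1: 52 days after Feb 4, 2010 (when the application is submitted) is Mar 28, 2010; Mar 27, 2010 is within that limit.
Step 2: the earliest permitted date is 14 days after Apr 30, 2010 (end of the 34-day review period, which began when the application fee is paid on Mar 27, 2010), i.e. May 14, 2010; done May 16, 2010, after the minimum wait.
Step 3: the window is 7–52 days after Jun 16, 2010 (end of the 31-day hold period, which began when on-site notice is posted on May 16, 2010), so Jun 23, 2010 through Aug 7, 2010; Aug 6, 2010 falls inside that range.
Step 4: the earliest permitted date is 30 days after Aug 6, 2010 (when notice is mailed to adjoining owners), i.e. Sep 5, 2010; Sep 15, 2010 is on or after that date.
Step 5: the earliest permitted date is 24 days after Sep 15, 2010 (when the environmental checklist is filed), i.e. Oct 9, 2010; done Oct 11, 2010 — permitted.
Step 6: the window is 5–35 days after Oct 11, 2010 (when newspaper notice is published), so Oct 16, 2010 through Nov 15, 2010; done Nov 14, 2010, which is between those dates.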